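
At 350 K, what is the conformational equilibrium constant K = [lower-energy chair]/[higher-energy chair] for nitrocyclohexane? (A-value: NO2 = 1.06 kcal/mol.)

One chair has the nitro group axial (E = 1.06 kcal/mol) and the other has it equatorial (E = 0).
ΔG = 1.06 kcal/mol between the two chairs.
K = exp(ΔG/RT) with R = 1.987×10⁻³ kcal mol⁻¹ K⁻¹ and T = 350 K gives K ≈ 4.59.

K ≈ 4.59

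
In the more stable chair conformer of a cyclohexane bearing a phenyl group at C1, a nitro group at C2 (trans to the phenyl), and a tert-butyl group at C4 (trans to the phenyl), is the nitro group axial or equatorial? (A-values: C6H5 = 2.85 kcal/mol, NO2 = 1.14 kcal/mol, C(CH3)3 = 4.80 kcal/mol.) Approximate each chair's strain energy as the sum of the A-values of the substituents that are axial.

equatorial

Chair I (phenyl axial, nitro axial, tert-butyl axial): E = 8.79 kcal/mol.
Chair II (phenyl equatorial, nitro equatorial, tert-butyl equatorial): E = 0.00 kcal/mol.
Chair II is the more stable (lower-energy) conformer, and in that chair the nitro group is equatorial.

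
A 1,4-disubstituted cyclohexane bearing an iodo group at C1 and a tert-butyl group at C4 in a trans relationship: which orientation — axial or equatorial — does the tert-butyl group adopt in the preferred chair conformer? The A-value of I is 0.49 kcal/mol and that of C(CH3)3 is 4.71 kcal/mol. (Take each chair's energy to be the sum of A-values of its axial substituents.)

equatorial

C1 and C4 have opposite parity, so for the trans isomer the two substituents are e,e in one chair and a,a in the other.
Chair I (iodo axial, tert-butyl axial): E = 5.20 kcal/mol.
Chair II (iodo equatorial, tert-butyl equatorial): E = 0.00 kcal/mol.
Chair II is the more stable (lower-energy) conformer, and in that chair the tert-butyl group is equatorial.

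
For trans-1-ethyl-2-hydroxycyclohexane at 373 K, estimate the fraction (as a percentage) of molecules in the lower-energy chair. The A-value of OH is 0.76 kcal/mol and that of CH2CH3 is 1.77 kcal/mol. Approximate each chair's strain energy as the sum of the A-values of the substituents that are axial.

C1 and C2 have opposite parity, so for the trans isomer the two substituents are e,e in one chair and a,a in the other.
Chair I (hydroxyl axial, ethyl axial): E = 2.53 kcal/mol; chair II (hydroxyl equatorial, ethyl equatorial): E = 0.00 kcal/mol.
ΔG = 2.53 kcal/mol between the two chairs.
K = exp(ΔG/RT) with R = 1.987×10⁻³ kcal mol⁻¹ K⁻¹ and T = 373 K gives K ≈ 30.4.
Fraction in the lower-energy chair = K/(K+1) = 96.8%.

96.8%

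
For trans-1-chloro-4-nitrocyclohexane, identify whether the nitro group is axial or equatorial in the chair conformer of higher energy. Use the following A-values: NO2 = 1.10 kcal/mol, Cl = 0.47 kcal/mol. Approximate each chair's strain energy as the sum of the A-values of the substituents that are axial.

C1 and C4 have opposite parity, so for the trans isomer the two substituents are e,e in one chair and a,a in the other.
Chair I (nitro axial, chloro axial): E = 1.57 kcal/mol.
Chair II (nitro equatorial, chloro equatorial): E = 0.00 kcal/mol.
Chair I is the less stable (higher-energy) conformer, and in that chair the nitro group is axial.

axial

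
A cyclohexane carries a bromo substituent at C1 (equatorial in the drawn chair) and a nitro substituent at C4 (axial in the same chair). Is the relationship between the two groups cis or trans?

cis

C1 and C4 have opposite parity, so their axial bonds point in opposite directions.
With opposite-parity carbons, two substituents on the same face are one axial and one equatorial; opposite faces give both axial or both equatorial.
Here the groups are equatorial/axial → same face → cis.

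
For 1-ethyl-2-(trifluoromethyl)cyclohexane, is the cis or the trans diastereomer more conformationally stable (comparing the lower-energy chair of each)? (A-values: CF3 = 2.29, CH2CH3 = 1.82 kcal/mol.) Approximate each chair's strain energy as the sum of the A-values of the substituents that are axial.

trans

At 1,2 positions (parity opposite): cis → (a,e or e,a); trans → (e,e or a,a).
Best chair for cis: E = 1.82 kcal/mol; best chair for trans: E = 0.00 kcal/mol.
The trans isomer is lower by 1.82 kcal/mol.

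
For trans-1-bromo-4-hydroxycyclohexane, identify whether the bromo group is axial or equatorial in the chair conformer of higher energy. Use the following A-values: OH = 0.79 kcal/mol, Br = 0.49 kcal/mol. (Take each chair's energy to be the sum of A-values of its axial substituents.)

axial

C1 and C4 have opposite parity, so for the trans isomer the two substituents are e,e in one chair and a,a in the other.
Chair I (hydroxyl axial, bromo axial): E = 1.28 kcal/mol.
Chair II (hydroxyl equatorial, bromo equatorial): E = 0.00 kcal/mol.
Chair I is the less stable (higher-energy) conformer, and in that chair the bromo group is axial.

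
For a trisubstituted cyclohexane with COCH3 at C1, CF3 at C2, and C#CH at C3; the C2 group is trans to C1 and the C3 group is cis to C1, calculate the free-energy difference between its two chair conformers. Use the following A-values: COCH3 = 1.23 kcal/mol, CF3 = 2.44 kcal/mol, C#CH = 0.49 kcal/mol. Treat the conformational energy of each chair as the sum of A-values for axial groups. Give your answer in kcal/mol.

4.16 kcal/mol

Chair I (acetyl axial, trifluoromethyl axial, ethynyl axial): E = 4.16 kcal/mol.
Chair II (acetyl equatorial, trifluoromethyl equatorial, ethynyl equatorial): E = 0.00 kcal/mol.
ΔE = 4.16 − 0.00 = 4.16 kcal/mol; chair II is more stable.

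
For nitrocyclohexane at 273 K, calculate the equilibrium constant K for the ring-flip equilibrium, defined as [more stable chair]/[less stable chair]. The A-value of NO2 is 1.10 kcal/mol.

One chair has the nitro group axial (E = 1.10 kcal/mol) and the other has it equatorial (E = 0).
ΔG = 1.10 kcal/mol between the two chairs.
K = exp(ΔG/RT) with R = 1.987×10⁻³ kcal mol⁻¹ K⁻¹ and T = 273 K gives K ≈ 7.6.

K ≈ 7.60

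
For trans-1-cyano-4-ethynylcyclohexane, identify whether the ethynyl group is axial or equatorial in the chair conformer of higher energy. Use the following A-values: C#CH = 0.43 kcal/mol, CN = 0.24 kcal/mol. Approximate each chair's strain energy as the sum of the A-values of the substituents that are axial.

axial

C1 and C4 have opposite parity, so for the trans isomer the two substituents are e,e in one chair and a,a in the other.
Chair I (ethynyl axial, cyano axial): E = 0.67 kcal/mol.
Chair II (ethynyl equatorial, cyano equatorial): E = 0.00 kcal/mol.
Chair I is the less stable (higher-energy) conformer, and in that chair the ethynyl group is axial.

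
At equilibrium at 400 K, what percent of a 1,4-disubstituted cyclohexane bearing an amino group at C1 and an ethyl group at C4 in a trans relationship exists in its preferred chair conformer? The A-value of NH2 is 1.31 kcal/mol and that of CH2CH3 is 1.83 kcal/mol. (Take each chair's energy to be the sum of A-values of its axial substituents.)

98.1%

C1 and C4 have opposite parity, so for the trans isomer the two substituents are e,e in one chair and a,a in the other.
Chair I (amino axial, ethyl axial): E = 3.14 kcal/mol; chair II (amino equatorial, ethyl equatorial): E = 0.00 kcal/mol.
ΔG = 3.14 kcal/mol between the two chairs.
K = exp(ΔG/RT) with R = 1.987×10⁻³ kcal mol⁻¹ K⁻¹ and T = 400 K gives K ≈ 52.
Fraction in the lower-energy chair = K/(K+1) = 98.1%.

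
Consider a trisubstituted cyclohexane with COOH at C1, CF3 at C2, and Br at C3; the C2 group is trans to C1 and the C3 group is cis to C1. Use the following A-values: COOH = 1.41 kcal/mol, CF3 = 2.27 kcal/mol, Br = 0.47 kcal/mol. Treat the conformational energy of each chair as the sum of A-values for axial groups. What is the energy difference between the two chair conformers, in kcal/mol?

Chair I (carboxyl axial, trifluoromethyl axial, bromo axial): E = 4.15 kcal/mol.
Chair II (carboxyl equatorial, trifluoromethyl equatorial, bromo equatorial): E = 0.00 kcal/mol.
ΔE = 4.15 − 0.00 = 4.15 kcal/mol; chair II is more stable.

4.15 kcal/mol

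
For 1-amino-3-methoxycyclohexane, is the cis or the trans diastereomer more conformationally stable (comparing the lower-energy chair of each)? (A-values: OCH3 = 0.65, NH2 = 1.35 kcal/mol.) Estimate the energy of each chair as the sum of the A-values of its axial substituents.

cis

At 1,3 positions (parity same): cis → (e,e or a,a); trans → (a,e or e,a).
Best chair for cis: E = 0.00 kcal/mol; best chair for trans: E = 0.65 kcal/mol.
The cis isomer is lower by 0.65 kcal/mol.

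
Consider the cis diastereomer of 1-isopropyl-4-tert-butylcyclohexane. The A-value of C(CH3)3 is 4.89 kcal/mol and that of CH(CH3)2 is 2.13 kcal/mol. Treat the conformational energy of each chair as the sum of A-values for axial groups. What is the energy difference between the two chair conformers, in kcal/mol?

2.76 kcal/mol

C1 and C4 have opposite parity, so for the cis isomer the two substituents are one axial and one equatorial in each chair.
Chair I (tert-butyl axial, isopropyl equatorial): E = 4.89 kcal/mol.
Chair II (tert-butyl equatorial, isopropyl axial): E = 2.13 kcal/mol.
ΔE = 4.89 − 2.13 = 2.76 kcal/mol; chair II is more stable.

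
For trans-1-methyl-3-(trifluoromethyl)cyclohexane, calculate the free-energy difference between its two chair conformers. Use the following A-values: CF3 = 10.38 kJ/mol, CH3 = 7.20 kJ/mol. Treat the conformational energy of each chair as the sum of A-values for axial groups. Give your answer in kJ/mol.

C1 and C3 have the same parity, so for the trans isomer the two substituents are one axial and one equatorial in each chair.
Chair I (trifluoromethyl axial, methyl equatorial): E = 10.38 kJ/mol.
Chair II (trifluoromethyl equatorial, methyl axial): E = 7.20 kJ/mol.
ΔE = 10.38 − 7.20 = 3.18 kJ/mol; chair II is more stable.

3.18 kJ/mol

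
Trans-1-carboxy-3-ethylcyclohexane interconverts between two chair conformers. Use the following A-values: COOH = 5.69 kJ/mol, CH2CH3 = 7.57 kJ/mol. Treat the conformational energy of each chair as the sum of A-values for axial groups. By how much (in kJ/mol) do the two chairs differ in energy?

C1 and C3 have the same parity, so for the trans isomer the two substituents are one axial and one equatorial in each chair.
Chair I (carboxyl axial, ethyl equatorial): E = 5.69 kJ/mol.
Chair II (carboxyl equatorial, ethyl axial): E = 7.57 kJ/mol.
ΔE = 7.57 − 5.69 = 1.88 kJ/mol; chair I is more stable.

1.88 kJ/mol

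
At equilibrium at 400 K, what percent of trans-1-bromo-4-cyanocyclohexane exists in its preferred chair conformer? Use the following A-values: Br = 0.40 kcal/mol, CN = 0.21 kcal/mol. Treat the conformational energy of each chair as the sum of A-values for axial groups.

68.3%

C1 and C4 have opposite parity, so for the trans isomer the two substituents are e,e in one chair and a,a in the other.
Chair I (bromo axial, cyano axial): E = 0.61 kcal/mol; chair II (bromo equatorial, cyano equatorial): E = 0.00 kcal/mol.
ΔG = 0.61 kcal/mol between the two chairs.
K = exp(ΔG/RT) with R = 1.987×10⁻³ kcal mol⁻¹ K⁻¹ and T = 400 K gives K ≈ 2.15.
Fraction in the lower-energy chair = K/(K+1) = 68.3%.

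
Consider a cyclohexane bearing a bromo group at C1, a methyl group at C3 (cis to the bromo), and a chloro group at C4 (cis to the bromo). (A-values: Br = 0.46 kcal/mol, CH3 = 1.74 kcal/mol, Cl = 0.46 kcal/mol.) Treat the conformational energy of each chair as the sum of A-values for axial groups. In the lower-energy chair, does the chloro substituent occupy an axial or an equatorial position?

Chair I (bromo axial, methyl axial, chloro equatorial): E = 2.20 kcal/mol.
Chair II (bromo equatorial, methyl equatorial, chloro axial): E = 0.46 kcal/mol.
Chair II is the more stable (lower-energy) conformer, and in that chair the chloro group is axial.

axial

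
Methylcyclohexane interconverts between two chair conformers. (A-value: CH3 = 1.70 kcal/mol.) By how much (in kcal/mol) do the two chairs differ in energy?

1.70 kcal/mol

A monosubstituted cyclohexane has one chair with the methyl group axial (E = A = 1.70 kcal/mol) and one with it equatorial (E = 0).
ΔE = 1.70 − 0 = 1.70 kcal/mol.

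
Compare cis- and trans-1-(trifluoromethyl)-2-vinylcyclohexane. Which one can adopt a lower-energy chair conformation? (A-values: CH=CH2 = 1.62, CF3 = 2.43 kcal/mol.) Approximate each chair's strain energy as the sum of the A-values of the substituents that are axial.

trans

At 1,2 positions (parity opposite): cis → (a,e or e,a); trans → (e,e or a,a).
Best chair for cis: E = 1.62 kcal/mol; best chair for trans: E = 0.00 kcal/mol.
The trans isomer is lower by 1.62 kcal/mol.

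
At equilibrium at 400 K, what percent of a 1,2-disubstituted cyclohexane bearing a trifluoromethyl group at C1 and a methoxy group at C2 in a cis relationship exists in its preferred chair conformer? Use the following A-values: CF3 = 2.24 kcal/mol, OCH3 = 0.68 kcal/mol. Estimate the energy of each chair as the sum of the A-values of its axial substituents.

C1 and C2 have opposite parity, so for the cis isomer the two substituents are one axial and one equatorial in each chair.
Chair I (trifluoromethyl axial, methoxy equatorial): E = 2.24 kcal/mol; chair II (trifluoromethyl equatorial, methoxy axial): E = 0.68 kcal/mol.
ΔG = 1.56 kcal/mol between the two chairs.
K = exp(ΔG/RT) with R = 1.987×10⁻³ kcal mol⁻¹ K⁻¹ and T = 400 K gives K ≈ 7.12.
Fraction in the lower-energy chair = K/(K+1) = 87.7%.

87.7%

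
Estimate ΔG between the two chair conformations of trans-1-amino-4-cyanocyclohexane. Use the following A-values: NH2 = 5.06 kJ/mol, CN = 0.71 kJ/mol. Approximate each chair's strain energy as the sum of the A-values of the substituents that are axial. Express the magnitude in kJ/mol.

C1 and C4 have opposite parity, so for the trans isomer the two substituents are e,e in one chair and a,a in the other.
Chair I (amino axial, cyano axial): E = 5.77 kJ/mol.
Chair II (amino equatorial, cyano equatorial): E = 0.00 kJ/mol.
ΔE = 5.77 − 0.00 = 5.77 kJ/mol; chair II is more stable.

5.77 kJ/mol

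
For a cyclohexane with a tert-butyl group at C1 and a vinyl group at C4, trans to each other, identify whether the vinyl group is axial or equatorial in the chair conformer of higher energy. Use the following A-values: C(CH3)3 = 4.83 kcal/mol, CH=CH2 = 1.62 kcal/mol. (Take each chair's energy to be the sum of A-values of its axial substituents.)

C1 and C4 have opposite parity, so for the trans isomer the two substituents are e,e in one chair and a,a in the other.
Chair I (tert-butyl axial, vinyl axial): E = 6.45 kcal/mol.
Chair II (tert-butyl equatorial, vinyl equatorial): E = 0.00 kcal/mol.
Chair I is the less stable (higher-energy) conformer, and in that chair the vinyl group is axial.

axial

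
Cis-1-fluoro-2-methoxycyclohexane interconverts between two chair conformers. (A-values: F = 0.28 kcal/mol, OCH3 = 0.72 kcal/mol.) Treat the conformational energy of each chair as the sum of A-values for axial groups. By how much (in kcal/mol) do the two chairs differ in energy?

0.44 kcal/mol

C1 and C2 have opposite parity, so for the cis isomer the two substituents are one axial and one equatorial in each chair.
Chair I (fluoro axial, methoxy equatorial): E = 0.28 kcal/mol.
Chair II (fluoro equatorial, methoxy axial): E = 0.72 kcal/mol.
ΔE = 0.72 − 0.28 = 0.44 kcal/mol; chair I is more stable.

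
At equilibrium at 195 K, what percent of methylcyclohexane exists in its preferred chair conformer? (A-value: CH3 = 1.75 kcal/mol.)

One chair has the methyl group axial (E = 1.75 kcal/mol) and the other has it equatorial (E = 0).
ΔG = 1.75 kcal/mol between the two chairs.
K = exp(ΔG/RT) with R = 1.987×10⁻³ kcal mol⁻¹ K⁻¹ and T = 195 K gives K ≈ 91.5.
Fraction in the lower-energy chair = K/(K+1) = 98.9%.

98.9%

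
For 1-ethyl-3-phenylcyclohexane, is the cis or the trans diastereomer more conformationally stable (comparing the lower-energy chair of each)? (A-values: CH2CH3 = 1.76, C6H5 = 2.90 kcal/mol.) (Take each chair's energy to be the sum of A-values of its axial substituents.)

At 1,3 positions (parity same): cis → (e,e or a,a); trans → (a,e or e,a).
Best chair for cis: E = 0.00 kcal/mol; best chair for trans: E = 1.76 kcal/mol.
The cis isomer is lower by 1.76 kcal/mol.

cis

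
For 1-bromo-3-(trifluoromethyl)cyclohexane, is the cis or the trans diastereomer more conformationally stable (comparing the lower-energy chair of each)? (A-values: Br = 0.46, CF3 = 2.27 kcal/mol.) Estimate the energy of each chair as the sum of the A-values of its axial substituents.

cis

At 1,3 positions (parity same): cis → (e,e or a,a); trans → (a,e or e,a).
Best chair for cis: E = 0.00 kcal/mol; best chair for trans: E = 0.46 kcal/mol.
The cis isomer is lower by 0.46 kcal/mol.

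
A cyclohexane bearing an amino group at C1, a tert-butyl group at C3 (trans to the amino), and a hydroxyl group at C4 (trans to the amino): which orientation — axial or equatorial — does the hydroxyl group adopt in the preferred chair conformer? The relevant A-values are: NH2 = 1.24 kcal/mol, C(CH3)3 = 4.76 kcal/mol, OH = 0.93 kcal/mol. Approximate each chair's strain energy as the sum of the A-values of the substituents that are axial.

Chair I (amino axial, tert-butyl equatorial, hydroxyl axial): E = 2.17 kcal/mol.
Chair II (amino equatorial, tert-butyl axial, hydroxyl equatorial): E = 4.76 kcal/mol.
Chair I is the more stable (lower-energy) conformer, and in that chair the hydroxyl group is axial.

axial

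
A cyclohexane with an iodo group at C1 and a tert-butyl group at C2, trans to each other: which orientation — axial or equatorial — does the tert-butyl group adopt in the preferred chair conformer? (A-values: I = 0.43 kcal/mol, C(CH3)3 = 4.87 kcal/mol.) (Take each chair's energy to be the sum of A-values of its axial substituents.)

C1 and C2 have opposite parity, so for the trans isomer the two substituents are e,e in one chair and a,a in the other.
Chair I (iodo axial, tert-butyl axial): E = 5.30 kcal/mol.
Chair II (iodo equatorial, tert-butyl equatorial): E = 0.00 kcal/mol.
Chair II is the more stable (lower-energy) conformer, and in that chair the tert-butyl group is equatorial.

equatorial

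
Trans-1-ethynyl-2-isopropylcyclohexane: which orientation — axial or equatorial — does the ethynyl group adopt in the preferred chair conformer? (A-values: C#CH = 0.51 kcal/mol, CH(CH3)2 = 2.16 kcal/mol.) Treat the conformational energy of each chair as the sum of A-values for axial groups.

C1 and C2 have opposite parity, so for the trans isomer the two substituents are e,e in one chair and a,a in the other.
Chair I (ethynyl axial, isopropyl axial): E = 2.67 kcal/mol.
Chair II (ethynyl equatorial, isopropyl equatorial): E = 0.00 kcal/mol.
Chair II is the more stable (lower-energy) conformer, and in that chair the ethynyl group is equatorial.

equatorial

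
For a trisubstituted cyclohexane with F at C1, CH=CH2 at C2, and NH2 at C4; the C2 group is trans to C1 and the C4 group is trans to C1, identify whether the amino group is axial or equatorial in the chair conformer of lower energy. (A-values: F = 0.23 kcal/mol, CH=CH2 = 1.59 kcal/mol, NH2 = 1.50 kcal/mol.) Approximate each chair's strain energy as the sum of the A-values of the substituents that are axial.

equatorial

Chair I (fluoro axial, vinyl axial, amino axial): E = 3.32 kcal/mol.
Chair II (fluoro equatorial, vinyl equatorial, amino equatorial): E = 0.00 kcal/mol.
Chair II is the more stable (lower-energy) conformer, and in that chair the amino group is equatorial.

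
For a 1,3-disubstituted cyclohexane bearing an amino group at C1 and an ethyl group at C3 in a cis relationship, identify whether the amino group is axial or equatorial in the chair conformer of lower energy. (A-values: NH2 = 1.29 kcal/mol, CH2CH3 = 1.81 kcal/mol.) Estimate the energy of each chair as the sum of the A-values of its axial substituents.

equatorial

C1 and C3 have the same parity, so for the cis isomer the two substituents are e,e in one chair and a,a in the other.
Chair I (amino axial, ethyl axial): E = 3.10 kcal/mol.
Chair II (amino equatorial, ethyl equatorial): E = 0.00 kcal/mol.
Chair II is the more stable (lower-energy) conformer, and in that chair the amino group is equatorial.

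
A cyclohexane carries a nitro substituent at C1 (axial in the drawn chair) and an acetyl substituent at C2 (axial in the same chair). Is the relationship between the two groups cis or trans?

C1 and C2 have opposite parity, so their axial bonds point in opposite directions.
With opposite-parity carbons, two substituents on the same face are one axial and one equatorial; opposite faces give both axial or both equatorial.
Here the groups are axial/axial → opposite face → trans.

trans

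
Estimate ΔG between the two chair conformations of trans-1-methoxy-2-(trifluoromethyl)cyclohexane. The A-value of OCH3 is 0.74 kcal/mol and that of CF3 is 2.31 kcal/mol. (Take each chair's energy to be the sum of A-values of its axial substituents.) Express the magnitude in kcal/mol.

3.05 kcal/mol

C1 and C2 have opposite parity, so for the trans isomer the two substituents are e,e in one chair and a,a in the other.
Chair I (methoxy axial, trifluoromethyl axial): E = 3.05 kcal/mol.
Chair II (methoxy equatorial, trifluoromethyl equatorial): E = 0.00 kcal/mol.
ΔE = 3.05 − 0.00 = 3.05 kcal/mol; chair II is more stable.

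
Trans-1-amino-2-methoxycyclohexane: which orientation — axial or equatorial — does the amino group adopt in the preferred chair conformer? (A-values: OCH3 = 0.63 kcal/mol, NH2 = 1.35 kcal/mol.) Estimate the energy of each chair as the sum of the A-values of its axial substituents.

C1 and C2 have opposite parity, so for the trans isomer the two substituents are e,e in one chair and a,a in the other.
Chair I (methoxy axial, amino axial): E = 1.98 kcal/mol.
Chair II (methoxy equatorial, amino equatorial): E = 0.00 kcal/mol.
Chair II is the more stable (lower-energy) conformer, and in that chair the amino group is equatorial.

equatorial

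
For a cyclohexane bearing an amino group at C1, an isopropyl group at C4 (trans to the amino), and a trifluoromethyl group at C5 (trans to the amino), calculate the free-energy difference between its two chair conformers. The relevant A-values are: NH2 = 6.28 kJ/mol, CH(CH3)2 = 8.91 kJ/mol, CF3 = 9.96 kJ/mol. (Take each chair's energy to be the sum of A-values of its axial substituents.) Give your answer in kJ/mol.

Chair I (amino axial, isopropyl axial, trifluoromethyl equatorial): E = 15.19 kJ/mol.
Chair II (amino equatorial, isopropyl equatorial, trifluoromethyl axial): E = 9.96 kJ/mol.
ΔE = 15.19 − 9.96 = 5.23 kJ/mol; chair II is more stable.

5.23 kJ/mol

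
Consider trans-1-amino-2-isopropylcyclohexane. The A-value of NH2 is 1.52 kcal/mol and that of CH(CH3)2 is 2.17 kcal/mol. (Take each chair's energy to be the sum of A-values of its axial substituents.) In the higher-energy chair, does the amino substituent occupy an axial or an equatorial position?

C1 and C2 have opposite parity, so for the trans isomer the two substituents are e,e in one chair and a,a in the other.
Chair I (amino axial, isopropyl axial): E = 3.69 kcal/mol.
Chair II (amino equatorial, isopropyl equatorial): E = 0.00 kcal/mol.
Chair I is the less stable (higher-energy) conformer, and in that chair the amino group is axial.

axial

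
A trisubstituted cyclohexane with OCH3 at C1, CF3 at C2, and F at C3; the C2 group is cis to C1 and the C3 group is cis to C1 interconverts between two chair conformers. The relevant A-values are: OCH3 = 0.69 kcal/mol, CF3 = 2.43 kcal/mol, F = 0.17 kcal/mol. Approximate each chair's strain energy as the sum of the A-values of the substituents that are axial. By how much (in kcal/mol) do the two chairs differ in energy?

1.57 kcal/mol

Chair I (methoxy axial, trifluoromethyl equatorial, fluoro axial): E = 0.86 kcal/mol.
Chair II (methoxy equatorial, trifluoromethyl axial, fluoro equatorial): E = 2.43 kcal/mol.
ΔE = 2.43 − 0.86 = 1.57 kcal/mol; chair I is more stable.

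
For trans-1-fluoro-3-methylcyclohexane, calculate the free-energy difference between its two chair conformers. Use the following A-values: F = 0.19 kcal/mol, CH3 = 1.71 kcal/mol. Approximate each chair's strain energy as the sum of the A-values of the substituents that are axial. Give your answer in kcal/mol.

1.52 kcal/mol

C1 and C3 have the same parity, so for the trans isomer the two substituents are one axial and one equatorial in each chair.
Chair I (fluoro axial, methyl equatorial): E = 0.19 kcal/mol.
Chair II (fluoro equatorial, methyl axial): E = 1.71 kcal/mol.
ΔE = 1.71 − 0.19 = 1.52 kcal/mol; chair I is more stable.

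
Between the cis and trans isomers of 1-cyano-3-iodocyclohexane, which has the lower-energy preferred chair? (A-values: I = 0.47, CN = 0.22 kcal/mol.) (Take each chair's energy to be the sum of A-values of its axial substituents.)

cis

At 1,3 positions (parity same): cis → (e,e or a,a); trans → (a,e or e,a).
Best chair for cis: E = 0.00 kcal/mol; best chair for trans: E = 0.22 kcal/mol.
The cis isomer is lower by 0.22 kcal/mol.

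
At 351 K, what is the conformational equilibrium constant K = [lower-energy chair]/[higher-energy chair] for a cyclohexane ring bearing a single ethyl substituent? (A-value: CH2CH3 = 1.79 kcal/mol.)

One chair has the ethyl group axial (E = 1.79 kcal/mol) and the other has it equatorial (E = 0).
ΔG = 1.79 kcal/mol between the two chairs.
K = exp(ΔG/RT) with R = 1.987×10⁻³ kcal mol⁻¹ K⁻¹ and T = 351 K gives K ≈ 13.

K ≈ 13.0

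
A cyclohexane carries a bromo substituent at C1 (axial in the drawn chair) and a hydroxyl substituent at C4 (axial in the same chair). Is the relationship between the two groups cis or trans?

C1 and C4 have opposite parity, so their axial bonds point in opposite directions.
With opposite-parity carbons, two substituents on the same face are one axial and one equatorial; opposite faces give both axial or both equatorial.
Here the groups are axial/axial → opposite face → trans.

trans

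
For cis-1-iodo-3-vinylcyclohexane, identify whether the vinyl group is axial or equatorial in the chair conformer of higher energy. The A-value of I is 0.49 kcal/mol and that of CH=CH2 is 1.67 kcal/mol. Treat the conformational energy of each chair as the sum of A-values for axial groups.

axial

C1 and C3 have the same parity, so for the cis isomer the two substituents are e,e in one chair and a,a in the other.
Chair I (iodo axial, vinyl axial): E = 2.16 kcal/mol.
Chair II (iodo equatorial, vinyl equatorial): E = 0.00 kcal/mol.
Chair I is the less stable (higher-energy) conformer, and in that chair the vinyl group is axial.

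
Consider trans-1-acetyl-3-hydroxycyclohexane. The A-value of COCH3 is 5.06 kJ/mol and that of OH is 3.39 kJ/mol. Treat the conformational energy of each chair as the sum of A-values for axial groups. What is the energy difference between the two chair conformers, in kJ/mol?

C1 and C3 have the same parity, so for the trans isomer the two substituents are one axial and one equatorial in each chair.
Chair I (acetyl axial, hydroxyl equatorial): E = 5.06 kJ/mol.
Chair II (acetyl equatorial, hydroxyl axial): E = 3.39 kJ/mol.
ΔE = 5.06 − 3.39 = 1.67 kJ/mol; chair II is more stable.

1.67 kJ/mol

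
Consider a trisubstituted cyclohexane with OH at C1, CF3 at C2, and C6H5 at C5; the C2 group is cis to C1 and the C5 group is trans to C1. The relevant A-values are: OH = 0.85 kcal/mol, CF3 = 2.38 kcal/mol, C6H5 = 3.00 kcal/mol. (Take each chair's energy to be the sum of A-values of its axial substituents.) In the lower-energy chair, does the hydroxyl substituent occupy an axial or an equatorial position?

Chair I (hydroxyl axial, trifluoromethyl equatorial, phenyl equatorial): E = 0.85 kcal/mol.
Chair II (hydroxyl equatorial, trifluoromethyl axial, phenyl axial): E = 5.38 kcal/mol.
Chair I is the more stable (lower-energy) conformer, and in that chair the hydroxyl group is axial.

axial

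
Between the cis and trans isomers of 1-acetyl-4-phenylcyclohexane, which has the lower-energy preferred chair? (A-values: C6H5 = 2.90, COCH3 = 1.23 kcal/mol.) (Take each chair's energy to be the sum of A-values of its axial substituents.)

trans

At 1,4 positions (parity opposite): cis → (a,e or e,a); trans → (e,e or a,a).
Best chair for cis: E = 1.23 kcal/mol; best chair for trans: E = 0.00 kcal/mol.
The trans isomer is lower by 1.23 kcal/mol.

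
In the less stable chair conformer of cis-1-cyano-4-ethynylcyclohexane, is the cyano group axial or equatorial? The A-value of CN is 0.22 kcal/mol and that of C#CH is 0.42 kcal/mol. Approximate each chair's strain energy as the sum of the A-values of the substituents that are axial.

C1 and C4 have opposite parity, so for the cis isomer the two substituents are one axial and one equatorial in each chair.
Chair I (cyano axial, ethynyl equatorial): E = 0.22 kcal/mol.
Chair II (cyano equatorial, ethynyl axial): E = 0.42 kcal/mol.
Chair II is the less stable (higher-energy) conformer, and in that chair the cyano group is equatorial.

equatorial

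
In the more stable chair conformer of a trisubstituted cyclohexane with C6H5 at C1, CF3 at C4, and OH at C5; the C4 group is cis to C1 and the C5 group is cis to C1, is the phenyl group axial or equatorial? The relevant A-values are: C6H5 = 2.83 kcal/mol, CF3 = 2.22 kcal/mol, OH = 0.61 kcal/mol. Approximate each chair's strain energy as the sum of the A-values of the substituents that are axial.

equatorial

Chair I (phenyl axial, trifluoromethyl equatorial, hydroxyl axial): E = 3.44 kcal/mol.
Chair II (phenyl equatorial, trifluoromethyl axial, hydroxyl equatorial): E = 2.22 kcal/mol.
Chair II is the more stable (lower-energy) conformer, and in that chair the phenyl group is equatorial.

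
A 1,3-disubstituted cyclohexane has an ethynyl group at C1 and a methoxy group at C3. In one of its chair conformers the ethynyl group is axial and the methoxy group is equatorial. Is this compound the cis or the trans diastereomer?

trans

C1 and C3 have the same parity, so their axial bonds point in the same direction.
With same-parity carbons, two substituents on the same face are both axial or both equatorial; opposite faces give one of each.
Here the groups are axial/equatorial → opposite face → trans.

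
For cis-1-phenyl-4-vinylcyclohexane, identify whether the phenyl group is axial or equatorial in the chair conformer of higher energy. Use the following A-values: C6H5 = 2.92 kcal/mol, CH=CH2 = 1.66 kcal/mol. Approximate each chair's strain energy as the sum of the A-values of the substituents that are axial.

C1 and C4 have opposite parity, so for the cis isomer the two substituents are one axial and one equatorial in each chair.
Chair I (phenyl axial, vinyl equatorial): E = 2.92 kcal/mol.
Chair II (phenyl equatorial, vinyl axial): E = 1.66 kcal/mol.
Chair I is the less stable (higher-energy) conformer, and in that chair the phenyl group is axial.

axial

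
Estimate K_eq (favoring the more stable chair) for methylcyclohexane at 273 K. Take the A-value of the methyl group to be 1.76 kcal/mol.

K ≈ 25.6

One chair has the methyl group axial (E = 1.76 kcal/mol) and the other has it equatorial (E = 0).
ΔG = 1.76 kcal/mol between the two chairs.
K = exp(ΔG/RT) with R = 1.987×10⁻³ kcal mol⁻¹ K⁻¹ and T = 273 K gives K ≈ 25.6.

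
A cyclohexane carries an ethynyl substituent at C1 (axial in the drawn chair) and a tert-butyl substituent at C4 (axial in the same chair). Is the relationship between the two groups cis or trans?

trans

C1 and C4 have opposite parity, so their axial bonds point in opposite directions.
With opposite-parity carbons, two substituents on the same face are one axial and one equatorial; opposite faces give both axial or both equatorial.
Here the groups are axial/axial → opposite face → trans.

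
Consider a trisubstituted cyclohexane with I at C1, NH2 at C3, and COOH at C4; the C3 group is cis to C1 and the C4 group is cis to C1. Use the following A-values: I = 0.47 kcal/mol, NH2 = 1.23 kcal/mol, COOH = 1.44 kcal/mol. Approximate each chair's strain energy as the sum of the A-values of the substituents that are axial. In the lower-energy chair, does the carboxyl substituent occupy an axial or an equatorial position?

Chair I (iodo axial, amino axial, carboxyl equatorial): E = 1.70 kcal/mol.
Chair II (iodo equatorial, amino equatorial, carboxyl axial): E = 1.44 kcal/mol.
Chair II is the more stable (lower-energy) conformer, and in that chair the carboxyl group is axial.

axial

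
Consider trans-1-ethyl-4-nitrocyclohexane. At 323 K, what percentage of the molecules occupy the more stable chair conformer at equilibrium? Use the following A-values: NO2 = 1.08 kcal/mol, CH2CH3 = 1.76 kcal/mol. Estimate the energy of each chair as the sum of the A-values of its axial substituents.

98.8%

C1 and C4 have opposite parity, so for the trans isomer the two substituents are e,e in one chair and a,a in the other.
Chair I (nitro axial, ethyl axial): E = 2.84 kcal/mol; chair II (nitro equatorial, ethyl equatorial): E = 0.00 kcal/mol.
ΔG = 2.84 kcal/mol between the two chairs.
K = exp(ΔG/RT) with R = 1.987×10⁻³ kcal mol⁻¹ K⁻¹ and T = 323 K gives K ≈ 83.5.
Fraction in the lower-energy chair = K/(K+1) = 98.8%.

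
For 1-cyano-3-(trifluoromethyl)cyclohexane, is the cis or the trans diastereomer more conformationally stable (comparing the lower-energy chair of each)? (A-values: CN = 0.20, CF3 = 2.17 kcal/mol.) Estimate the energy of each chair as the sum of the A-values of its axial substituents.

cis

At 1,3 positions (parity same): cis → (e,e or a,a); trans → (a,e or e,a).
Best chair for cis: E = 0.00 kcal/mol; best chair for trans: E = 0.20 kcal/mol.
The cis isomer is lower by 0.20 kcal/mol.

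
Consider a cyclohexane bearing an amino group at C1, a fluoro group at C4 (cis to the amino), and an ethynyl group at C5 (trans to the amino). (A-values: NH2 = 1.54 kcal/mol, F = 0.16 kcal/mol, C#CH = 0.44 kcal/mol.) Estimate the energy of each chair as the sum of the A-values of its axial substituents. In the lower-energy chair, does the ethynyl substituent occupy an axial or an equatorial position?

axial

Chair I (amino axial, fluoro equatorial, ethynyl equatorial): E = 1.54 kcal/mol.
Chair II (amino equatorial, fluoro axial, ethynyl axial): E = 0.60 kcal/mol.
Chair II is the more stable (lower-energy) conformer, and in that chair the ethynyl group is axial.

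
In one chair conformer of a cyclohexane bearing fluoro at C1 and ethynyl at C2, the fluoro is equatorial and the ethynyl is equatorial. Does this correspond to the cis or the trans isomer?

trans

C1 and C2 have opposite parity, so their axial bonds point in opposite directions.
With opposite-parity carbons, two substituents on the same face are one axial and one equatorial; opposite faces give both axial or both equatorial.
Here the groups are equatorial/equatorial → opposite face → trans.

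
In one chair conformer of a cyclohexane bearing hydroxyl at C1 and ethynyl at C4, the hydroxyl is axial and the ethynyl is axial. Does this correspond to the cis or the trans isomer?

C1 and C4 have opposite parity, so their axial bonds point in opposite directions.
With opposite-parity carbons, two substituents on the same face are one axial and one equatorial; opposite faces give both axial or both equatorial.
Here the groups are axial/axial → opposite face → trans.

trans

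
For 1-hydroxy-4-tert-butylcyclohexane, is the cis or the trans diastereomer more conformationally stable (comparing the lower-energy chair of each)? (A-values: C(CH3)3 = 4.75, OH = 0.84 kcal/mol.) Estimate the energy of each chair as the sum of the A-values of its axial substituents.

At 1,4 positions (parity opposite): cis → (a,e or e,a); trans → (e,e or a,a).
Best chair for cis: E = 0.84 kcal/mol; best chair for trans: E = 0.00 kcal/mol.
The trans isomer is lower by 0.84 kcal/mol.

trans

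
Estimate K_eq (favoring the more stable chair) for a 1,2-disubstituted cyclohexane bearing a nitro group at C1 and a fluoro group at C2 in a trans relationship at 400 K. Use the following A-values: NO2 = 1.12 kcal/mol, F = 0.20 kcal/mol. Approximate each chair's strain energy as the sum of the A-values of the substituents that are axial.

K ≈ 5.26

C1 and C2 have opposite parity, so for the trans isomer the two substituents are e,e in one chair and a,a in the other.
Chair I (nitro axial, fluoro axial): E = 1.32 kcal/mol; chair II (nitro equatorial, fluoro equatorial): E = 0.00 kcal/mol.
ΔG = 1.32 kcal/mol between the two chairs.
K = exp(ΔG/RT) with R = 1.987×10⁻³ kcal mol⁻¹ K⁻¹ and T = 400 K gives K ≈ 5.26.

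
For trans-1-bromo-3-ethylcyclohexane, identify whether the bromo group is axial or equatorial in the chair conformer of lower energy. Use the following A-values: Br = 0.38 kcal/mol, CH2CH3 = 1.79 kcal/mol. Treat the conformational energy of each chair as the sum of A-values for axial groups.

axial

C1 and C3 have the same parity, so for the trans isomer the two substituents are one axial and one equatorial in each chair.
Chair I (bromo axial, ethyl equatorial): E = 0.38 kcal/mol.
Chair II (bromo equatorial, ethyl axial): E = 1.79 kcal/mol.
Chair I is the more stable (lower-energy) conformer, and in that chair the bromo group is axial.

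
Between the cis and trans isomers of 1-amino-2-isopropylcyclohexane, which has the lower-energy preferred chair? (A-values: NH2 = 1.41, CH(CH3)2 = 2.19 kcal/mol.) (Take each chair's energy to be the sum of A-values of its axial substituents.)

trans

At 1,2 positions (parity opposite): cis → (a,e or e,a); trans → (e,e or a,a).
Best chair for cis: E = 1.41 kcal/mol; best chair for trans: E = 0.00 kcal/mol.
The trans isomer is lower by 1.41 kcal/mol.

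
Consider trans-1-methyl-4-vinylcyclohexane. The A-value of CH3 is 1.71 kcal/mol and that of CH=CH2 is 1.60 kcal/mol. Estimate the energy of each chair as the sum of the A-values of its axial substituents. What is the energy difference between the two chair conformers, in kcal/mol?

3.31 kcal/mol

C1 and C4 have opposite parity, so for the trans isomer the two substituents are e,e in one chair and a,a in the other.
Chair I (methyl axial, vinyl axial): E = 3.31 kcal/mol.
Chair II (methyl equatorial, vinyl equatorial): E = 0.00 kcal/mol.
ΔE = 3.31 − 0.00 = 3.31 kcal/mol; chair II is more stable.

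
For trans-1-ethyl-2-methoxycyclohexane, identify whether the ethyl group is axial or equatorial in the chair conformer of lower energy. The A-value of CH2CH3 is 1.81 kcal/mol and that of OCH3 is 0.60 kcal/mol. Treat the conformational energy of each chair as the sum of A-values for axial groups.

C1 and C2 have opposite parity, so for the trans isomer the two substituents are e,e in one chair and a,a in the other.
Chair I (ethyl axial, methoxy axial): E = 2.41 kcal/mol.
Chair II (ethyl equatorial, methoxy equatorial): E = 0.00 kcal/mol.
Chair II is the more stable (lower-energy) conformer, and in that chair the ethyl group is equatorial.

equatorial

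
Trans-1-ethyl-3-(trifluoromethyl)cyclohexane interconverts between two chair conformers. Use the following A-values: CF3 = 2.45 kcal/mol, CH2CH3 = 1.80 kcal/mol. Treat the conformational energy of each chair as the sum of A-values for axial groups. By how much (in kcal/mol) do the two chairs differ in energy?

0.65 kcal/mol

C1 and C3 have the same parity, so for the trans isomer the two substituents are one axial and one equatorial in each chair.
Chair I (trifluoromethyl axial, ethyl equatorial): E = 2.45 kcal/mol.
Chair II (trifluoromethyl equatorial, ethyl axial): E = 1.80 kcal/mol.
ΔE = 2.45 − 1.80 = 0.65 kcal/mol; chair II is more stable.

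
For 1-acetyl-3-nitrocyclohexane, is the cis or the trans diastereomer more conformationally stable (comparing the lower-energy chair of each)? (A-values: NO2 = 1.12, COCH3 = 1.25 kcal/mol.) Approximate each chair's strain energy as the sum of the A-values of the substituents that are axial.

cis

At 1,3 positions (parity same): cis → (e,e or a,a); trans → (a,e or e,a).
Best chair for cis: E = 0.00 kcal/mol; best chair for trans: E = 1.12 kcal/mol.
The cis isomer is lower by 1.12 kcal/mol.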